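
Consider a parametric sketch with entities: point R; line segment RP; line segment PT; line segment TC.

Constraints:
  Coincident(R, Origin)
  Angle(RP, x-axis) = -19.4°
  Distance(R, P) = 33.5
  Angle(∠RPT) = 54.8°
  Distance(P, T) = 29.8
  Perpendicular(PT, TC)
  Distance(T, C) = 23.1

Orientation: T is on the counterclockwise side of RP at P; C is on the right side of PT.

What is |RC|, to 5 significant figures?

51.553

R is at the origin; RP runs at -19.4° with length 33.5, so P = 33.5·(cos -19.4°, sin -19.4°) = (31.598, -11.127). ∠RPT = 54.8°, so PT runs at -19.4° + (180° − 54.8°) = 105.80° from the x-axis; with |PT| = 29.8, T = P + 29.8·(cos 105.80°, sin 105.80°) = (23.484, 17.547). PT is perpendicular to TC; with |TC| = 23.1 on the right of PT, C = T + 23.1·(0.96222, 0.27228) = (45.711, 23.836). Then |RC| = |C − R| = 51.553.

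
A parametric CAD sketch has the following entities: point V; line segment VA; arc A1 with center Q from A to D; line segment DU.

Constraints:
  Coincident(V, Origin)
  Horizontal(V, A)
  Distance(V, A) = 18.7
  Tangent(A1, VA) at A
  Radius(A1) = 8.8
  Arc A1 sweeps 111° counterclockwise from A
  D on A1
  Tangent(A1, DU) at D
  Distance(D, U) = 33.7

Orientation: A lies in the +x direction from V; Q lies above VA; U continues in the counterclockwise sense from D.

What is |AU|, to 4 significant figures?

43.59

V is at the origin; VA is horizontal with |VA| = 18.7 and A on the +x side, so A = (18.70, 0.000). Since A1 is tangent to VA there, QA ⟂ VA, so Q = A + (0, 8.8) = (18.70, 8.800). On A1, A sits at bearing -90° from Q; a 111° counterclockwise sweep puts D at bearing 21°, so D = Q + 8.8·(cos 21°, sin 21°) = (26.92, 11.95). Since A1 is tangent to DU there, QD ⟂ DU, so DU runs along (−sin 21°, cos 21°); with |DU| = 33.7, U = (14.84, 43.42). Then |AU| = |U − A| = 43.59.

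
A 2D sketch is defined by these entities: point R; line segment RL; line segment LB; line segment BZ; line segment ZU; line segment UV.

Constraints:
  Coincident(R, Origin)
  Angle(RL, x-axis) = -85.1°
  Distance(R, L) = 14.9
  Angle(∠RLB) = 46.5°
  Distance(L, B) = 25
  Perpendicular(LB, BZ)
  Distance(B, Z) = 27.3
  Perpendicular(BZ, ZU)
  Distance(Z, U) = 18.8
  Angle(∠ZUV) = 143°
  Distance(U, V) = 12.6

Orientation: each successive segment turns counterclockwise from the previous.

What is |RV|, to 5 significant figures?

16.695

R is at the origin; RL runs at -85.1° with length 14.9, so L = (1.2727, -14.846). ∠RLB = 46.5° gives LB at 48.400° from the x-axis; with |LB| = 25.0, B = (17.871, 3.8494). The perpendicularity gives BZ at right angles to LB, so BZ runs at 138.40°; with |BZ| = 27.3, Z = (-2.5440, 21.975). The perpendicularity gives ZU at right angles to BZ, so ZU runs at -131.60°; with |ZU| = 18.8, U = (-15.026, 7.9160). ∠ZUV = 143.0° gives UV at -94.600° from the x-axis; with |UV| = 12.6, V = (-16.036, -4.6434). Then |RV| = |V − R| = 16.695.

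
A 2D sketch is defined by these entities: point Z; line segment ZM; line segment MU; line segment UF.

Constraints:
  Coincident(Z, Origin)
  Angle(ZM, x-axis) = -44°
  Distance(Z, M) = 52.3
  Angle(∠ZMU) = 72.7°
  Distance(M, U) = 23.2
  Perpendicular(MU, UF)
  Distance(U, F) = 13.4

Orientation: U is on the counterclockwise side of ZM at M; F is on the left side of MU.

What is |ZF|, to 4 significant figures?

37.33

Z is at the origin; ZM runs at -44.0° with length 52.3, so M = 52.3·(cos -44.0°, sin -44.0°) = (37.62, -36.33). ∠ZMU = 72.7°, so MU runs at -44.0° + (180° − 72.7°) = 63.30° from the x-axis; with |MU| = 23.2, U = M + 23.2·(cos 63.30°, sin 63.30°) = (48.05, -15.60). MU ⟂ UF; with |UF| = 13.4 on the left of MU, F = U + 13.4·(-0.8934, 0.4493) = (36.07, -9.584). Then |ZF| = |F − Z| = 37.33.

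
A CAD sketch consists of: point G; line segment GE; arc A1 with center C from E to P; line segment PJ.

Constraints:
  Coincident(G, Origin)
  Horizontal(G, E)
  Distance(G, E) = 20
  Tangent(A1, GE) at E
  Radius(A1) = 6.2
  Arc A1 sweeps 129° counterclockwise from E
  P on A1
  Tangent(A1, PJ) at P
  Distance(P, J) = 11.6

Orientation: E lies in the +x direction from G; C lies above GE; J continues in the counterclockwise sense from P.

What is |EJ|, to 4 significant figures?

19.28

G is at the origin; G and E share the same y with |GE| = 20.0 and E on the +x side, so E = (20.00, 0.000). The tangent condition forces CE to be normal to GE, so C = E + (0, 6.2) = (20.00, 6.200). On A1, E sits at bearing -90° from C; a 129° counterclockwise sweep puts P at bearing 39°, so P = C + 6.2·(cos 39°, sin 39°) = (24.82, 10.10). A1 meets PJ tangentially, so CP is at right angles to PJ, so PJ runs along (−sin 39°, cos 39°); with |PJ| = 11.6, J = (17.52, 19.12). Then |EJ| = |J − E| = 19.28.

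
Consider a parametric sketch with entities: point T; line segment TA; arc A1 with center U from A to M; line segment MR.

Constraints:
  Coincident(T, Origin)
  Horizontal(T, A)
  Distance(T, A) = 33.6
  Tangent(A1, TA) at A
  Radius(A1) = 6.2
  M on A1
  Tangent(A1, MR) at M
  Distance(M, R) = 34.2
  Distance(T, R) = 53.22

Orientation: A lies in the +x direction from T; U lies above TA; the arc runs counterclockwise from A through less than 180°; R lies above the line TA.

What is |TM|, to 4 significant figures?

40.37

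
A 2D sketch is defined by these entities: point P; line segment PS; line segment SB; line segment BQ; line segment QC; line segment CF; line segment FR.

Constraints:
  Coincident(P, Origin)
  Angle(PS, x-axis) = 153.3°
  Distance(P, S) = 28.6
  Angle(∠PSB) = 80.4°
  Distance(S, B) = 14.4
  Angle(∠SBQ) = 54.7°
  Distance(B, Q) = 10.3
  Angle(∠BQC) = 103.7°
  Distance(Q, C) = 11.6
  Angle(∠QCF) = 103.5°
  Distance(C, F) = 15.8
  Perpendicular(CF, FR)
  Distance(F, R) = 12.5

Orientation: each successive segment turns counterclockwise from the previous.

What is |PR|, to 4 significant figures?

38.68

∠QCF = 103.5° gives CF at 171.0° from the x-axis; with |CF| = 15.8, F = (-36.52, 16.34). CF ⟂ FR, so FR runs at -99.00°; with |FR| = 12.5, R = (-38.47, 3.994). Then |PR| = |R − P| = 38.68.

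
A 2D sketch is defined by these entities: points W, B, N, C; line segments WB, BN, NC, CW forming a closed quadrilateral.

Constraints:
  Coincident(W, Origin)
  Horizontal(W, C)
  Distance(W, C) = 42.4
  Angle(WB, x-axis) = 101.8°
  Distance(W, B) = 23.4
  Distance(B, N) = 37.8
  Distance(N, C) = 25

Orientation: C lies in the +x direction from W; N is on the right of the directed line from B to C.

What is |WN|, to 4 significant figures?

19.66

W is at the origin; WC is horizontal with |WC| = 42.4 and C in +x, so C = (42.4, 0). WB runs at 101.8° with |WB| = 23.4, so B = (-4.785, 22.91). N is determined by |BN| = 37.8 and |NC| = 25.0 together: it lies at the intersection of circle(B, 37.8) and circle(C, 25.0). With |BC| = 52.45, the foot of the radical line on BC is 33.89 from B and the perpendicular offset is √(37.8² − 33.89²) = 16.75. Taking the right-of-BC solution: N = (18.39, -6.958).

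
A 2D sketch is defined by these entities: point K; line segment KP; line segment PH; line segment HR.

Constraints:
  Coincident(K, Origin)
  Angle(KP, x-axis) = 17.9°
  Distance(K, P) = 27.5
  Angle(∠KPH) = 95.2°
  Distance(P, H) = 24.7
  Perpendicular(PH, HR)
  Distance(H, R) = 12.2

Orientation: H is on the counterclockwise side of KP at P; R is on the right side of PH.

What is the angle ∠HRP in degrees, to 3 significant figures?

63.7°

K is at the origin; KP runs at 17.9° with length 27.5, so P = 27.5·(cos 17.9°, sin 17.9°) = (26.2, 8.45). ∠KPH = 95.2°, so PH runs at 17.9° + (180° − 95.2°) = 103° from the x-axis; with |PH| = 24.7, H = P + 24.7·(cos 103°, sin 103°) = (20.7, 32.5). The perpendicularity gives HR at right angles to PH; with |HR| = 12.2 on the right of PH, R = H + 12.2·(0.976, 0.220) = (32.6, 35.2). Then cos ∠HRP = RH·RP / (|RH||RP|), giving 63.7°.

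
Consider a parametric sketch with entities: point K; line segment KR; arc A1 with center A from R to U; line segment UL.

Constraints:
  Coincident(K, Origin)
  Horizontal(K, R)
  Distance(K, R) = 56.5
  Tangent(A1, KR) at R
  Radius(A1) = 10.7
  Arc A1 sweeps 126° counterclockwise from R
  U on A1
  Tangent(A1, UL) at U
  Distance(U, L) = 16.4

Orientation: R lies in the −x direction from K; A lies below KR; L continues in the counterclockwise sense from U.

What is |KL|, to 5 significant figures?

63.227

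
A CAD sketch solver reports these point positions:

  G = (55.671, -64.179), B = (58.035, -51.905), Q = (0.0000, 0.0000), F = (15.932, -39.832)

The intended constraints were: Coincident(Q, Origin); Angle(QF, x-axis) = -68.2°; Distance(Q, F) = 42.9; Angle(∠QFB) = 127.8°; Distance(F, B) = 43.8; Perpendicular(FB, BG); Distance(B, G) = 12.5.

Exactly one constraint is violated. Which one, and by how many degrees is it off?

Perpendicular(FB, BG) — off by 5.10°.

Q = (0.00, 0.00) ✓; QF at -68.20° ✓; |QF| = 42.90 ✓; ∠QFB = 127.8° ✓; |FB| = 43.80 ✓; ∠(FB, BG) = 84.90° ✗; |BG| = 12.50 ✓.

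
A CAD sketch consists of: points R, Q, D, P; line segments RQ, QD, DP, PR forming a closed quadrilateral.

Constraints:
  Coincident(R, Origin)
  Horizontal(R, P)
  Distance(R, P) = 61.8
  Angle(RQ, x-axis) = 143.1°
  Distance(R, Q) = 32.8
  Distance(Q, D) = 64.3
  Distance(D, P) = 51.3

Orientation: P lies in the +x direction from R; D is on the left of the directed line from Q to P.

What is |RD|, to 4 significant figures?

54.60

R is at the origin; R and P share the same y with |RP| = 61.8 and P in +x, so P = (61.8, 0). RQ runs at 143.1° with |RQ| = 32.8, so Q = (-26.23, 19.69). D is determined by |QD| = 64.3 and |DP| = 51.3 together: it lies at the intersection of circle(Q, 64.3) and circle(P, 51.3). With |QP| = 90.21, the foot of the radical line on QP is 53.43 from Q and the perpendicular offset is √(64.3² − 53.43²) = 35.77. Taking the left-of-QP solution: D = (33.72, 42.93).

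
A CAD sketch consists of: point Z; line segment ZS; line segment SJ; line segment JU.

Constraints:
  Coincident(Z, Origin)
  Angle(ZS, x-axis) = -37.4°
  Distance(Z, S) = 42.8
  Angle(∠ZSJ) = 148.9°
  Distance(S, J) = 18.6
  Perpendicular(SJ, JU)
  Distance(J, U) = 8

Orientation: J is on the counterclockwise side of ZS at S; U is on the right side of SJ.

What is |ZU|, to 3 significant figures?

62.9

∠ZSJ = 148.9°, so SJ runs at -37.4° + (180° − 148.9°) = -6.30° from the x-axis; with |SJ| = 18.6, J = S + 18.6·(cos -6.30°, sin -6.30°) = (52.5, -28.0). SJ is perpendicular to JU; with |JU| = 8.0 on the right of SJ, U = J + 8.0·(-0.110, -0.994) = (51.6, -36.0). Then |ZU| = |U − Z| = 62.9.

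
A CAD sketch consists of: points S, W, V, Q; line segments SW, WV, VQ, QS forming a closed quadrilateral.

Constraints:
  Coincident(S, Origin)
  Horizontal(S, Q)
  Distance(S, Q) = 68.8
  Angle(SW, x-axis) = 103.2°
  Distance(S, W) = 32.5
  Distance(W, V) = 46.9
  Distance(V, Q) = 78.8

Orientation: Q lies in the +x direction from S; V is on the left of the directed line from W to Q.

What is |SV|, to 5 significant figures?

70.129

Checks: |WV| = 46.90 ✓; |VQ| = 78.80 ✓.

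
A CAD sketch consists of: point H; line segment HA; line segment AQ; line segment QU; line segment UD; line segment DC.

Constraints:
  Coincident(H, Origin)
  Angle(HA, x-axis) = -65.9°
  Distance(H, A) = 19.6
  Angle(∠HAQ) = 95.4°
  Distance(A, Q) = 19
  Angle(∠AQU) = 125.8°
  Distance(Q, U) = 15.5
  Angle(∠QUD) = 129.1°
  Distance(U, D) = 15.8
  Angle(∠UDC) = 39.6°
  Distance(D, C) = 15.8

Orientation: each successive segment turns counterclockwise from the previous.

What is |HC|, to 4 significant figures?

20.18

H is at the origin; HA runs at -65.9° with length 19.6, so A = (8.003, -17.89). ∠HAQ = 95.4° gives AQ at 18.70° from the x-axis; with |AQ| = 19.0, Q = (26.00, -11.80). ∠AQU = 125.8° gives QU at 72.90° from the x-axis; with |QU| = 15.5, U = (30.56, 3.015). ∠QUD = 129.1° gives UD at 123.8° from the x-axis; with |UD| = 15.8, D = (21.77, 16.14). ∠UDC = 39.6° gives DC at -95.80° from the x-axis; with |DC| = 15.8, C = (20.17, 0.4253). Then |HC| = |C − H| = 20.18.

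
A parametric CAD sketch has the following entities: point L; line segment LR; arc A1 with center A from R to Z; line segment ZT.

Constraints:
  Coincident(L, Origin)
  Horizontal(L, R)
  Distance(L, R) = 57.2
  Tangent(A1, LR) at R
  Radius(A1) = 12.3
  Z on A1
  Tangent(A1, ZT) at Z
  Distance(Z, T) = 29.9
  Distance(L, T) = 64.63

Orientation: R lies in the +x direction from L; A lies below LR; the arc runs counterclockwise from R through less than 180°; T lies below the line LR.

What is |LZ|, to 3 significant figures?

47.0

Checks: ∠(AR, RL) = 90.00° ✓; |AZ| = 12.30 ✓; ∠(AZ, ZT) = 90.00° ✓; |ZT| = 29.90 ✓; |LT| = 64.63 ✓.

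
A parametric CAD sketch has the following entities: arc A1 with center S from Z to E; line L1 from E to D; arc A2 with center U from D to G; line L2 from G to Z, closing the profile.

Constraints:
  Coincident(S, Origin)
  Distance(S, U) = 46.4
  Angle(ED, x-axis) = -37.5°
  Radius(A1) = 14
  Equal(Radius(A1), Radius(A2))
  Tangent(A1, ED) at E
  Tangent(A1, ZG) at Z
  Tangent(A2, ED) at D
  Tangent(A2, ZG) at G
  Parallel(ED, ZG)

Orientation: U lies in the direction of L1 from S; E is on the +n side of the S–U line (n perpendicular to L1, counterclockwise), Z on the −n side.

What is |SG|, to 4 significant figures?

48.47

The slot axis is L1's direction at -37.5°, so u = (cos -37.5°, sin -37.5°) = (0.7934, -0.6088) and n = (−sin -37.5°, cos -37.5°) = (0.6088, 0.7934). S is at the origin and U lies 46.4 along u from S, so U = 46.4·u = (36.81, -28.25). Tangency of A1 to both parallel lines with radius 14.0 puts E and Z at S ± 14.0·n: E = (8.523, 11.11), Z = (-8.523, -11.11). Equal radii place D and G the same way about U: D = U + 14.0·n = (45.33, -17.14), G = U − 14.0·n = (28.29, -39.35). Then |SG| = |G − S| = 48.47.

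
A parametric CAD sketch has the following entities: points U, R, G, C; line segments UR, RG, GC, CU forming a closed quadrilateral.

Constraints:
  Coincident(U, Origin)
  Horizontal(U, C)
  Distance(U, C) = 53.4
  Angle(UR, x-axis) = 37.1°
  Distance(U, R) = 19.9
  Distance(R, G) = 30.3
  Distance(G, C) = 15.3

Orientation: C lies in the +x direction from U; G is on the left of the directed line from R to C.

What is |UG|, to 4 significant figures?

48.06

Checks: |RG| = 30.30 ✓; |GC| = 15.30 ✓.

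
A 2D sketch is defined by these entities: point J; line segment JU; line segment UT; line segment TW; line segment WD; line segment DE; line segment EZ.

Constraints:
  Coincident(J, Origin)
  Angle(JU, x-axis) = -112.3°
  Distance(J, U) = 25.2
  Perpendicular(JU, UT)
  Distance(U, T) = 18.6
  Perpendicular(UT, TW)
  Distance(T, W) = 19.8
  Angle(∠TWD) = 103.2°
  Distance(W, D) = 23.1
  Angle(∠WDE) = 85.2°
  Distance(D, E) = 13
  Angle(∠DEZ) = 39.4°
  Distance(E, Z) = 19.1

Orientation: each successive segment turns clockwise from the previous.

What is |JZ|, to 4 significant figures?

8.362

J is at the origin; JU runs at -112.3° with length 25.2, so U = (-9.562, -23.32). JU is perpendicular to UT, so UT runs at 157.7°; with |UT| = 18.6, T = (-26.77, -16.26). The perpendicularity gives TW at right angles to UT, so TW runs at 67.70°; with |TW| = 19.8, W = (-19.26, 2.062). ∠TWD = 103.2° gives WD at -9.100° from the x-axis; with |WD| = 23.1, D = (3.551, -1.592). ∠WDE = 85.2° gives DE at -103.9° from the x-axis; with |DE| = 13.0, E = (0.4283, -14.21). ∠DEZ = 39.4° gives EZ at 115.5° from the x-axis; with |EZ| = 19.1, Z = (-7.794, 3.028). Then |JZ| = |Z − J| = 8.362.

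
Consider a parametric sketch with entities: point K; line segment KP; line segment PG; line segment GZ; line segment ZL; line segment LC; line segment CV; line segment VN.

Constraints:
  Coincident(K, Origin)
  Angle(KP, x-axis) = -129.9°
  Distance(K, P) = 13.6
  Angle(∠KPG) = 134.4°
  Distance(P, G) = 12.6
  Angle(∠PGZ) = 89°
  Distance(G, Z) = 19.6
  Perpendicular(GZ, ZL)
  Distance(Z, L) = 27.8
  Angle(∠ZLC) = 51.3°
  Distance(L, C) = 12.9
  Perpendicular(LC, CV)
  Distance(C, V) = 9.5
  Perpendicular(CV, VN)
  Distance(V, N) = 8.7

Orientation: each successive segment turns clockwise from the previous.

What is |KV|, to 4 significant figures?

11.02

K is at the origin; KP runs at -129.9° with length 13.6, so P = (-8.724, -10.43). ∠KPG = 134.4° gives PG at -175.5° from the x-axis; with |PG| = 12.6, G = (-21.28, -11.42). ∠PGZ = 89.0° gives GZ at 93.50° from the x-axis; with |GZ| = 19.6, Z = (-22.48, 8.141). GZ ⟂ ZL, so ZL runs at 3.500°; with |ZL| = 27.8, L = (5.267, 9.839). ∠ZLC = 51.3° gives LC at -125.2° from the x-axis; with |LC| = 12.9, C = (-2.169, -0.7026). The perpendicularity gives CV at right angles to LC, so CV runs at 144.8°; with |CV| = 9.5, V = (-9.932, 4.773). Then |KV| = |V − K| = 11.02.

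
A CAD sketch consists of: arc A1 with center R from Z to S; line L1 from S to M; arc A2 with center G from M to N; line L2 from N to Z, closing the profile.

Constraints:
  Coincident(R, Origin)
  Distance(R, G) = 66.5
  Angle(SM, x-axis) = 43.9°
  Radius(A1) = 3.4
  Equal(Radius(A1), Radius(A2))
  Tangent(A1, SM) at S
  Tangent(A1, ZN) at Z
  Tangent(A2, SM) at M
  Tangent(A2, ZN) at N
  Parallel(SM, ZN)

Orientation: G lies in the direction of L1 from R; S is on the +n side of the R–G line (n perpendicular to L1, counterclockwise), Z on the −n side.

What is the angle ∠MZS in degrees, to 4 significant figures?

84.16°

The slot axis is L1's direction at 43.9°, so u = (cos 43.9°, sin 43.9°) = (0.7206, 0.6934) and n = (−sin 43.9°, cos 43.9°) = (-0.6934, 0.7206). R is at the origin and G lies 66.5 along u from R, so G = 66.5·u = (47.92, 46.11). Tangency of A1 to both parallel lines with radius 3.4 puts S and Z at R ± 3.4·n: S = (-2.358, 2.450), Z = (2.358, -2.450). Equal radii place M and N the same way about G: M = G + 3.4·n = (45.56, 48.56), N = G − 3.4·n = (50.27, 43.66). Then cos ∠MZS = ZM·ZS / (|ZM||ZS|), giving 84.16°.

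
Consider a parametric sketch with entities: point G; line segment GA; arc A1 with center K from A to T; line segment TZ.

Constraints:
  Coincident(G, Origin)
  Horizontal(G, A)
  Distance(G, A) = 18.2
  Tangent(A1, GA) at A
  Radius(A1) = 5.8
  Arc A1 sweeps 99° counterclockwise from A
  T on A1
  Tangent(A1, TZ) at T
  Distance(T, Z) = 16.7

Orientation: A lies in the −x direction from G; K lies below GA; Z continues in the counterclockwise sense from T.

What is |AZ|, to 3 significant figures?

23.4

G is at the origin; GA is horizontal with |GA| = 18.2 and A on the −x side, so A = (-18.2, 0.00). Tangency of A1 to GA means the radius KA is perpendicular to GA, so K = A + (0, -5.8) = (-18.2, -5.80). On A1, A sits at bearing 90° from K; a 99° counterclockwise sweep puts T at bearing 189°, so T = K + 5.8·(cos 189°, sin 189°) = (-23.9, -6.71). Tangency of A1 to TZ means the radius KT is perpendicular to TZ, so TZ runs along (−sin 189°, cos 189°); with |TZ| = 16.7, Z = (-21.3, -23.2). Then |AZ| = |Z − A| = 23.4.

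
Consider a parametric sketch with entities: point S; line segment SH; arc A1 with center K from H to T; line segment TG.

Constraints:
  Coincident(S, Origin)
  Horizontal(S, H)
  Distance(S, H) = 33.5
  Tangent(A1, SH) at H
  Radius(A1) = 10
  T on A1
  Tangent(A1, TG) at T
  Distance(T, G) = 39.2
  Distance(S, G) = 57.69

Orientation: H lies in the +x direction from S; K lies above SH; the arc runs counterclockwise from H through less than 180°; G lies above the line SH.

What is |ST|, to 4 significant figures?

44.93

S is at the origin; SH is horizontal with |SH| = 33.5 and H on the +x side, so H = (33.50, 0.000). A1 meets SH tangentially, so KH is at right angles to SH, so K = H + (0, 10) = (33.50, 10.00). Since KT ⟂ TG (tangency), |KG| = √(10.0² + 39.2²) = 40.46 regardless of where T sits on A1. So G lies on both circle(S, 57.69) and circle(K, 40.46); the above-SH intersection is G = (28.52, 50.15). T is the foot of the tangent from G: T = (42.81, 13.65).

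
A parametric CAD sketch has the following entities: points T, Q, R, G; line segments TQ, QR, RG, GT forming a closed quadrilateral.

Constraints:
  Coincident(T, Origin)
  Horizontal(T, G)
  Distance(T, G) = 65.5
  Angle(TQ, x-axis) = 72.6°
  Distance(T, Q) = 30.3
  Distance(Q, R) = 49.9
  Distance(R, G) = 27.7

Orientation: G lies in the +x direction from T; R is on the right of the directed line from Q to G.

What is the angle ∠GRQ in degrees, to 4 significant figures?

106.0°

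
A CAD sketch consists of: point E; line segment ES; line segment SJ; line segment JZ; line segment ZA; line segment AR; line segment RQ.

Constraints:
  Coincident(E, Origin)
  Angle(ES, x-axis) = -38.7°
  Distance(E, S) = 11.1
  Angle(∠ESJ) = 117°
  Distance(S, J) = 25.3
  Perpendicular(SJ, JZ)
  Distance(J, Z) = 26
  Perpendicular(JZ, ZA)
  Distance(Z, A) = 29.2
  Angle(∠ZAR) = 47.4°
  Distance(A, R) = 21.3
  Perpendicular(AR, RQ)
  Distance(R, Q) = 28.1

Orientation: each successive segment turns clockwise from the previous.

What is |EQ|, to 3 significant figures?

41.1

E is at the origin; ES runs at -38.7° with length 11.1, so S = (8.66, -6.94). ∠ESJ = 117.0° gives SJ at -102° from the x-axis; with |SJ| = 25.3, J = (3.53, -31.7). The perpendicularity gives JZ at right angles to SJ, so JZ runs at 168°; with |JZ| = 26.0, Z = (-21.9, -26.4). JZ ⟂ ZA, so ZA runs at 78.3°; with |ZA| = 29.2, A = (-16.0, 2.15). ∠ZAR = 47.4° gives AR at -54.3° from the x-axis; with |AR| = 21.3, R = (-3.58, -15.1). AR is perpendicular to RQ, so RQ runs at -144°; with |RQ| = 28.1, Q = (-26.4, -31.5). Then |EQ| = |Q − E| = 41.1.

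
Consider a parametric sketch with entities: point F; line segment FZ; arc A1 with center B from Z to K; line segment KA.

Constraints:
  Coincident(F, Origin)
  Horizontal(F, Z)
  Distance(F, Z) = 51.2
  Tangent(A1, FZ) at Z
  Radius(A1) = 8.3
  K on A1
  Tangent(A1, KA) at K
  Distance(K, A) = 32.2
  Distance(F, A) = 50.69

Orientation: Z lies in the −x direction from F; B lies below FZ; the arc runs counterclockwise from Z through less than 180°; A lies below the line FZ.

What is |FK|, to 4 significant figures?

58.84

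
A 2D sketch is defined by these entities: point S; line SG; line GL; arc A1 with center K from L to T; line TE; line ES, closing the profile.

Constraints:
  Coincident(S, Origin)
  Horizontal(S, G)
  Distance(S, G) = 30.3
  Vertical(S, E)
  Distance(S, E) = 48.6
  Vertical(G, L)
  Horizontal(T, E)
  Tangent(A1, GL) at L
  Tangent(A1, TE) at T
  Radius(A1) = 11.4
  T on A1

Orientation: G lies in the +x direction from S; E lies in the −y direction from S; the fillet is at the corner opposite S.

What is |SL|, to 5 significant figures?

47.978

S is at the origin; S and G share the same y with |SG| = 30.3 and G on the +x side, so G = (30.300, 0.0000). SE is vertical with |SE| = 48.6 and E on the −y side, so E = (0.0000, -48.600). The virtual corner opposite S is at (30.300, -48.600). The tangent condition forces KL to be normal to GL and the tangent condition forces KT to be normal to TE, with radius 11.4, so the center K sits 11.4 in from both sides at K = (18.900, -37.200). That places the tangent points at L = (30.300, -37.200) on GL and T = (18.900, -48.600) on TE. Then |SL| = |L − S| = 47.978.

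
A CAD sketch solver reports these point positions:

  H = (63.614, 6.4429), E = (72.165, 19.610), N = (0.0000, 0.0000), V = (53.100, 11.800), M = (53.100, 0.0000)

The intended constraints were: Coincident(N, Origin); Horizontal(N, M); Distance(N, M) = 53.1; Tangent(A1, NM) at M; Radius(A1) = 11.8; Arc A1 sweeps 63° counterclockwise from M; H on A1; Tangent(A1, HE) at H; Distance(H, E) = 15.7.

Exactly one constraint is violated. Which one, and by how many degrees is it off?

Tangent(A1, HE) at H — off by 6.00°.

N = (0.00, 0.00) ✓; N.y = 0.00, M.y = 0.00 ✓; |NM| = 53.10 ✓; ∠(VM, MN) = 90.00° ✓; |VM| = 11.80 ✓; bearing(V→H) − bearing(V→M) = 63.00° ✓; |VH| = 11.80 ✓; ∠(VH, HE) = 96.00° ✗; |HE| = 15.70 ✓.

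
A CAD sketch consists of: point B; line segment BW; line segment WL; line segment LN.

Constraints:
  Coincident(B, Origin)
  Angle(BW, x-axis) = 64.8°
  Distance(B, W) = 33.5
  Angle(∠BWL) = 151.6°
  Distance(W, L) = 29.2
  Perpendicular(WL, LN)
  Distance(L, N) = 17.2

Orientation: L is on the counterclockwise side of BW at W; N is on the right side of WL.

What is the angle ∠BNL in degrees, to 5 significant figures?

60.544°

B is at the origin; BW runs at 64.8° with length 33.5, so W = 33.5·(cos 64.8°, sin 64.8°) = (14.264, 30.312). ∠BWL = 151.6°, so WL runs at 64.8° + (180° − 151.6°) = 93.200° from the x-axis; with |WL| = 29.2, L = W + 29.2·(cos 93.200°, sin 93.200°) = (12.634, 59.466). The perpendicularity gives LN at right angles to WL; with |LN| = 17.2 on the right of WL, N = L + 17.2·(0.99844, 0.055822) = (29.807, 60.426). Then cos ∠BNL = NB·NL / (|NB||NL|), giving 60.544°.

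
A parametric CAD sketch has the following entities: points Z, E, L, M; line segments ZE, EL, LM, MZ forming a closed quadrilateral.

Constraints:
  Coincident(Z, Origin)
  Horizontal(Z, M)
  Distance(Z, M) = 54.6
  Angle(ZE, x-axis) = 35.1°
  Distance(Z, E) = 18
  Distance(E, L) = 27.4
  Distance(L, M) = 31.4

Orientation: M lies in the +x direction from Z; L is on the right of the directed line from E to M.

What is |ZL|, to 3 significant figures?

30.3

Z is at the origin; Z and M share the same y with |ZM| = 54.6 and M in +x, so M = (54.6, 0). ZE runs at 35.1° with |ZE| = 18.0, so E = (14.7, 10.4). L is determined by |EL| = 27.4 and |LM| = 31.4 together: it lies at the intersection of circle(E, 27.4) and circle(M, 31.4). With |EM| = 41.2, the foot of the radical line on EM is 17.7 from E and the perpendicular offset is √(27.4² − 17.7²) = 20.9. Taking the right-of-EM solution: L = (26.7, -14.3).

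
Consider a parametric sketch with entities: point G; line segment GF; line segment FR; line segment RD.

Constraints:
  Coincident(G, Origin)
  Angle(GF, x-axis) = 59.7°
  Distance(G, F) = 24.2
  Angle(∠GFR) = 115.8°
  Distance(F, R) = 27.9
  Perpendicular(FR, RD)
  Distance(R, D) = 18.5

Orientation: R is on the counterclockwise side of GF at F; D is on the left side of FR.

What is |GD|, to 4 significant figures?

38.57

∠GFR = 115.8°, so FR runs at 59.7° + (180° − 115.8°) = 123.9° from the x-axis; with |FR| = 27.9, R = F + 27.9·(cos 123.9°, sin 123.9°) = (-3.352, 44.05). The perpendicularity gives RD at right angles to FR; with |RD| = 18.5 on the left of FR, D = R + 18.5·(-0.8300, -0.5577) = (-18.71, 33.73). Then |GD| = |D − G| = 38.57.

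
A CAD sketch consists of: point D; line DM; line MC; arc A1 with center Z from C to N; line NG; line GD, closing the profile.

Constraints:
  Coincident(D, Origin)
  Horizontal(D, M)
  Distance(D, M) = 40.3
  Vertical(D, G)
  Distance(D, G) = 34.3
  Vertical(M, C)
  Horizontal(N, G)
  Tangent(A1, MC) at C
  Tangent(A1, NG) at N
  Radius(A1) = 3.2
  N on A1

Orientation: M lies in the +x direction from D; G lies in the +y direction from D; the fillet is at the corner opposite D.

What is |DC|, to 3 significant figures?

50.9

D is at the origin; D and M share the same y with |DM| = 40.3 and M on the +x side, so M = (40.3, 0.00). DG is vertical with |DG| = 34.3 and G on the +y side, so G = (0.00, 34.3). The virtual corner opposite D is at (40.3, 34.3). A1 meets MC tangentially, so ZC is at right angles to MC and A1 meets NG tangentially, so ZN is at right angles to NG, with radius 3.2, so the center Z sits 3.2 in from both sides at Z = (37.1, 31.1). That places the tangent points at C = (40.3, 31.1) on MC and N = (37.1, 34.3) on NG. Then |DC| = |C − D| = 50.9.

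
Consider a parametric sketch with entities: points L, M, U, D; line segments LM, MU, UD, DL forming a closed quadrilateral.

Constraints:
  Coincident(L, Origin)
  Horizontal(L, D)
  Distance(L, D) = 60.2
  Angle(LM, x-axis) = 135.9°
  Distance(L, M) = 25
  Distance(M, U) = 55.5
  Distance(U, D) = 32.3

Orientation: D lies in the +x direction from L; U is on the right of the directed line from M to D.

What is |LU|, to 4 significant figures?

31.72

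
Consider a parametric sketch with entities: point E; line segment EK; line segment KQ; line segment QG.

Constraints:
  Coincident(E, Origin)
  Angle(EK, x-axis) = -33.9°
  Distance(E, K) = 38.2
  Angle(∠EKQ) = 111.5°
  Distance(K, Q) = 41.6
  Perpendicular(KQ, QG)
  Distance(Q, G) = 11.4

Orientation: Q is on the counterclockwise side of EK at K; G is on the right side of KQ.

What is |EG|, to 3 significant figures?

72.8

E is at the origin; EK runs at -33.9° with length 38.2, so K = 38.2·(cos -33.9°, sin -33.9°) = (31.7, -21.3). ∠EKQ = 111.5°, so KQ runs at -33.9° + (180° − 111.5°) = 34.6° from the x-axis; with |KQ| = 41.6, Q = K + 41.6·(cos 34.6°, sin 34.6°) = (65.9, 2.32). The perpendicularity gives QG at right angles to KQ; with |QG| = 11.4 on the right of KQ, G = Q + 11.4·(0.568, -0.823) = (72.4, -7.07). Then |EG| = |G − E| = 72.8.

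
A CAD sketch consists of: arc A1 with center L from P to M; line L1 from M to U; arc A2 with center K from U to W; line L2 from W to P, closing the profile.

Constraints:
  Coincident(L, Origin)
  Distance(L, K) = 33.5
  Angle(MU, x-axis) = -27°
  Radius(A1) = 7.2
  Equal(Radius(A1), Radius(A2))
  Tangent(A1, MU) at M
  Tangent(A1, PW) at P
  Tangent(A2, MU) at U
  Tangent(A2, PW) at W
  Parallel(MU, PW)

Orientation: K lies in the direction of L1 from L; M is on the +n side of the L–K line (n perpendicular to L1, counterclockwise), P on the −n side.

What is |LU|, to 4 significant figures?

34.26

Tangency of A1 to both parallel lines with radius 7.2 puts M and P at L ± 7.2·n: M = (3.269, 6.415), P = (-3.269, -6.415). Equal radii place U and W the same way about K: U = K + 7.2·n = (33.12, -8.793), W = K − 7.2·n = (26.58, -21.62). Then |LU| = |U − L| = 34.26.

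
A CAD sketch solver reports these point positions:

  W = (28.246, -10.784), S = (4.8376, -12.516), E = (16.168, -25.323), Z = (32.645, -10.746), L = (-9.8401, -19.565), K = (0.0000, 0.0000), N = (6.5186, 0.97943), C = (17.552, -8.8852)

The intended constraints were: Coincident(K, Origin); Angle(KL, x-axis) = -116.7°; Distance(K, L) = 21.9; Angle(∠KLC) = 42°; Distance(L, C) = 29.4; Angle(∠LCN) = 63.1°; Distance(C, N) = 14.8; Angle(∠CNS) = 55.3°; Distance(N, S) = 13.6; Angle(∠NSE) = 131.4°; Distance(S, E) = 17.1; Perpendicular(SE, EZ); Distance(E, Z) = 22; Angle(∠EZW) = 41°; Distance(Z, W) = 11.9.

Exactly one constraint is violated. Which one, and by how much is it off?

Distance(Z, W) = 11.9 — off by 7.50.

K = (0.00, 0.00) ✓; KL at -116.7° ✓; |KL| = 21.90 ✓; ∠KLC = 42.00° ✓; |LC| = 29.40 ✓; ∠LCN = 63.10° ✓; |CN| = 14.80 ✓; ∠CNS = 55.30° ✓; |NS| = 13.60 ✓; ∠NSE = 131.4° ✓; |SE| = 17.10 ✓; ∠(SE, EZ) = 90.00° ✓; |EZ| = 22.00 ✓; ∠EZW = 41.00° ✓; |ZW| = 4.399 ✗.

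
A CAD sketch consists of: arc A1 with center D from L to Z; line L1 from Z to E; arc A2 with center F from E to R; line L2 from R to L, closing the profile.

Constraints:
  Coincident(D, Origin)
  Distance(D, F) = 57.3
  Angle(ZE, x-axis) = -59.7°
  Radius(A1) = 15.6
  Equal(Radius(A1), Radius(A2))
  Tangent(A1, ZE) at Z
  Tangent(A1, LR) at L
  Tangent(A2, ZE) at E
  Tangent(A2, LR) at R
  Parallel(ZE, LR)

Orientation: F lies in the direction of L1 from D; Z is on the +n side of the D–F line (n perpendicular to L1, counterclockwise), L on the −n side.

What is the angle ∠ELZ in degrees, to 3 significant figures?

61.4°

Tangency of A1 to both parallel lines with radius 15.6 puts Z and L at D ± 15.6·n: Z = (13.5, 7.87), L = (-13.5, -7.87). Equal radii place E and R the same way about F: E = F + 15.6·n = (42.4, -41.6), R = F − 15.6·n = (15.4, -57.3). Then cos ∠ELZ = LE·LZ / (|LE||LZ|), giving 61.4°.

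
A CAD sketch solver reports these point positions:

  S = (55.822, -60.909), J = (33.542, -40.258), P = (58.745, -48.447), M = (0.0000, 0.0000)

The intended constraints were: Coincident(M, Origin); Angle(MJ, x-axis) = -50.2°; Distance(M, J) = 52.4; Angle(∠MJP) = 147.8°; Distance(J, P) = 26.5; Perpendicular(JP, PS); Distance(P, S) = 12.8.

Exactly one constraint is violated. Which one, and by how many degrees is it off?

Perpendicular(JP, PS) — off by 4.80°.

M = (0.00, 0.00) ✓; MJ at -50.20° ✓; |MJ| = 52.40 ✓; ∠MJP = 147.8° ✓; |JP| = 26.50 ✓; ∠(JP, PS) = 85.20° ✗; |PS| = 12.80 ✓.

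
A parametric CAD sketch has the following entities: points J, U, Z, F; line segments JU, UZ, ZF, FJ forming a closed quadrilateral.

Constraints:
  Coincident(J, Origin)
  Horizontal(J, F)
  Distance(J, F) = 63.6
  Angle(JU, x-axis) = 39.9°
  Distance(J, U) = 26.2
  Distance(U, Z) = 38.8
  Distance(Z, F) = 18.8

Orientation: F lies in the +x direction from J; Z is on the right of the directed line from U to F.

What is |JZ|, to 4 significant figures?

48.96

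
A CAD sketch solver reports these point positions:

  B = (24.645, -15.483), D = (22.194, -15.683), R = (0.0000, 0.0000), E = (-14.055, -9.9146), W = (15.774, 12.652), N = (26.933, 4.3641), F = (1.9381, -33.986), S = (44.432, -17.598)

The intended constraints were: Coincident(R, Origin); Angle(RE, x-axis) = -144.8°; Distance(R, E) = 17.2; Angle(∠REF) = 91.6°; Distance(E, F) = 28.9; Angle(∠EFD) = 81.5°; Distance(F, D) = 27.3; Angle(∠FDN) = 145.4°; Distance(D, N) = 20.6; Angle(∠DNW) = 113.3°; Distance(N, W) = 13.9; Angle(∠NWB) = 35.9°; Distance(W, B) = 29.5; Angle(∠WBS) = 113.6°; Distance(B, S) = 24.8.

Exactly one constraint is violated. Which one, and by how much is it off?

Distance(B, S) = 24.8 — off by 4.90.

R = (0.00, 0.00) ✓; RE at -144.8° ✓; |RE| = 17.20 ✓; ∠REF = 91.60° ✓; |EF| = 28.90 ✓; ∠EFD = 81.50° ✓; |FD| = 27.30 ✓; ∠FDN = 145.4° ✓; |DN| = 20.60 ✓; ∠DNW = 113.3° ✓; |NW| = 13.90 ✓; ∠NWB = 35.90° ✓; |WB| = 29.50 ✓; ∠WBS = 113.6° ✓; |BS| = 19.90 ✗.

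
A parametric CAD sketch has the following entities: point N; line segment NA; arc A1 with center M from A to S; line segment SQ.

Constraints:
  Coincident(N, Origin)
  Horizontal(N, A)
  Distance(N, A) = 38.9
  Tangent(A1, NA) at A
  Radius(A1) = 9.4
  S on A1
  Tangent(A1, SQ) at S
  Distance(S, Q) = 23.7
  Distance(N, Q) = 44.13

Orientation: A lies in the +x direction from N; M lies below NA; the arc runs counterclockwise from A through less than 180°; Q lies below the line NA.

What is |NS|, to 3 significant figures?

30.9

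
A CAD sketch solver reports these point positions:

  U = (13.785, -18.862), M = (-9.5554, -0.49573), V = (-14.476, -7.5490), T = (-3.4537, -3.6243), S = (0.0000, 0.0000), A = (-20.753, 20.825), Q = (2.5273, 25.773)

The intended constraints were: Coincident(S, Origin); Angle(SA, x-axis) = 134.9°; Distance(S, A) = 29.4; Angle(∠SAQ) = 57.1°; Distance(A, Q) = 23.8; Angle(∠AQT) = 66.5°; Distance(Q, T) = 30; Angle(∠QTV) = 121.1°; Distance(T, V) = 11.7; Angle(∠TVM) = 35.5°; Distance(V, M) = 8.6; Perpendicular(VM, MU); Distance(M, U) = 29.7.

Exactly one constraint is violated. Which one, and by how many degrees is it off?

Perpendicular(VM, MU) — off by 3.30°.

S = (0.00, 0.00) ✓; SA at 134.9° ✓; |SA| = 29.40 ✓; ∠SAQ = 57.10° ✓; |AQ| = 23.80 ✓; ∠AQT = 66.50° ✓; |QT| = 30.00 ✓; ∠QTV = 121.1° ✓; |TV| = 11.70 ✓; ∠TVM = 35.50° ✓; |VM| = 8.600 ✓; ∠(VM, MU) = 93.30° ✗; |MU| = 29.70 ✓.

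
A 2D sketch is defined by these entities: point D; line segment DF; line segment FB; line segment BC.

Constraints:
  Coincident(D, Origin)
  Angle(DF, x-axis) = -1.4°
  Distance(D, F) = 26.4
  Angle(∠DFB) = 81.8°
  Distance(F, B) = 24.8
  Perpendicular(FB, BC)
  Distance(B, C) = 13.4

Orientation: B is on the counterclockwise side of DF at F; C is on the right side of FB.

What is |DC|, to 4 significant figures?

44.78

D is at the origin; DF runs at -1.4° with length 26.4, so F = 26.4·(cos -1.4°, sin -1.4°) = (26.39, -0.6450). ∠DFB = 81.8°, so FB runs at -1.4° + (180° − 81.8°) = 96.80° from the x-axis; with |FB| = 24.8, B = F + 24.8·(cos 96.80°, sin 96.80°) = (23.46, 23.98). The perpendicularity gives BC at right angles to FB; with |BC| = 13.4 on the right of FB, C = B + 13.4·(0.9930, 0.1184) = (36.76, 25.57). Then |DC| = |C − D| = 44.78.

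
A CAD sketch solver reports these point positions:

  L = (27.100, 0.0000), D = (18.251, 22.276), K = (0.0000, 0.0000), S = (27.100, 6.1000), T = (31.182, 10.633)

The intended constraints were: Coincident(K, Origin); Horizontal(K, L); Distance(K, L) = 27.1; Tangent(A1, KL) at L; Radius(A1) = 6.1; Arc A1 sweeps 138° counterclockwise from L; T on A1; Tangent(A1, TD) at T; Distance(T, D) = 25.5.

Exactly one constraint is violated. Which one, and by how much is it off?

Distance(T, D) = 25.5 — off by 8.10.

K = (0.00, 0.00) ✓; K.y = 0.00, L.y = 0.00 ✓; |KL| = 27.10 ✓; ∠(SL, LK) = 90.00° ✓; |SL| = 6.100 ✓; bearing(S→T) − bearing(S→L) = 138.0° ✓; |ST| = 6.100 ✓; ∠(ST, TD) = 90.00° ✓; |TD| = 17.40 ✗.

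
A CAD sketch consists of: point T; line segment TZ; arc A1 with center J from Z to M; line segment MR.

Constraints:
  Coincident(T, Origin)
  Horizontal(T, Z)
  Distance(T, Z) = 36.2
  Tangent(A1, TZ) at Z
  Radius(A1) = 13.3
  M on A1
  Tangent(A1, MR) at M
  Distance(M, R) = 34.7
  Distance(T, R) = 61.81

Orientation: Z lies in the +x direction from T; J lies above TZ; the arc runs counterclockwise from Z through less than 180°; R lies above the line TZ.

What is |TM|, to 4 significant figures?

51.86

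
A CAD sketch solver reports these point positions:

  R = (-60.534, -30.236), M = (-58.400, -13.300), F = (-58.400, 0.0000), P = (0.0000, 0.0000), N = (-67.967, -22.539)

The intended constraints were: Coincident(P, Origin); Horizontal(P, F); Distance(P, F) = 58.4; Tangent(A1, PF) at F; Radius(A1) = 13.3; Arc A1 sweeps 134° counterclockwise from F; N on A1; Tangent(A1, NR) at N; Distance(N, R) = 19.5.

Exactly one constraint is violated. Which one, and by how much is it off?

Distance(N, R) = 19.5 — off by 8.80.

P = (0.00, 0.00) ✓; P.y = 0.00, F.y = 0.00 ✓; |PF| = 58.40 ✓; ∠(MF, FP) = 90.00° ✓; |MF| = 13.30 ✓; bearing(M→N) − bearing(M→F) = 134.0° ✓; |MN| = 13.30 ✓; ∠(MN, NR) = 90.00° ✓; |NR| = 10.70 ✗.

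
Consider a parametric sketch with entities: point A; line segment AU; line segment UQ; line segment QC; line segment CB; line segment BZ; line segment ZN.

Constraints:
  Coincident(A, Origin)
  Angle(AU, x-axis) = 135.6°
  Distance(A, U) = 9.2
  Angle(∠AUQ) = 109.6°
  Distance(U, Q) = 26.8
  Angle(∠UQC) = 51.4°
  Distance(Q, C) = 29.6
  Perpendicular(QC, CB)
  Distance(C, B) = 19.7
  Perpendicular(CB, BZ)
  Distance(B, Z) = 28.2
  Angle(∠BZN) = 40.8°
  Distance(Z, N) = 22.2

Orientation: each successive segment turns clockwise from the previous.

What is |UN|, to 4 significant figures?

15.82

A is at the origin; AU runs at 135.6° with length 9.2, so U = (-6.573, 6.437). ∠AUQ = 109.6° gives UQ at 65.20° from the x-axis; with |UQ| = 26.8, Q = (4.668, 30.77). ∠UQC = 51.4° gives QC at -63.40° from the x-axis; with |QC| = 29.6, C = (17.92, 4.298). QC ⟂ CB, so CB runs at -153.4°; with |CB| = 19.7, B = (0.3070, -4.522). CB ⟂ BZ, so BZ runs at 116.6°; with |BZ| = 28.2, Z = (-12.32, 20.69). ∠BZN = 40.8° gives ZN at -22.60° from the x-axis; with |ZN| = 22.2, N = (8.175, 12.16). Then |UN| = |N − U| = 15.82.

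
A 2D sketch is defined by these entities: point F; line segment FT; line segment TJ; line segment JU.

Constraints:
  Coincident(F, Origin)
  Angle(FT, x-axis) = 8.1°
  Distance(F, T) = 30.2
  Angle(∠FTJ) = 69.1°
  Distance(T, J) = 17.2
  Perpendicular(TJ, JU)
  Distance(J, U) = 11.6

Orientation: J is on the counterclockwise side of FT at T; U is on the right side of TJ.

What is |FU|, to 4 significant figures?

40.33

F is at the origin; FT runs at 8.1° with length 30.2, so T = 30.2·(cos 8.1°, sin 8.1°) = (29.90, 4.255). ∠FTJ = 69.1°, so TJ runs at 8.1° + (180° − 69.1°) = 119.0° from the x-axis; with |TJ| = 17.2, J = T + 17.2·(cos 119.0°, sin 119.0°) = (21.56, 19.30). TJ is perpendicular to JU; with |JU| = 11.6 on the right of TJ, U = J + 11.6·(0.8746, 0.4848) = (31.71, 24.92). Then |FU| = |U − F| = 40.33.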